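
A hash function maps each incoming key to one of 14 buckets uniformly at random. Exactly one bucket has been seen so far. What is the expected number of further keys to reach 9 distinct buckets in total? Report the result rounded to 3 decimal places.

With k distinct buckets already seen, the next new one takes an expected 14/(14-k) keys.
Sum over k = 1,...,8: E = 14/13 + 14/12 + 14/11 + ... + 14/7 + 14/6 = 12.5552.

12.555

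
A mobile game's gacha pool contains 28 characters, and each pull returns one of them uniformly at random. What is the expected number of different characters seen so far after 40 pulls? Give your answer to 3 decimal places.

21.463

For each character, P(seen in 40 pulls) = 1 - (27/28)^40 = 0.7665.
By linearity of expectation, E[distinct seen] = 28·(1 - (27/28)^40) = 21.4629.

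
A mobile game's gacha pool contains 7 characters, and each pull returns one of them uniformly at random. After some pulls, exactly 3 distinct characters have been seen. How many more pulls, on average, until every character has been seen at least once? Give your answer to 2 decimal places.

14.58

From k distinct to k+1 distinct takes on average 7/(7-k) pulls.
Sum over k = 3,...,6: E = 7/4 + 7/3 + 7/2 + 7/1 = 14.583.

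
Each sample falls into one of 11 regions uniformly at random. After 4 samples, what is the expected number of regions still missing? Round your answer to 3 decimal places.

For each region, P(unseen after 4) = (10/11)^4 = 0.6830.
By linearity of expectation, E[unseen] = 11·(10/11)^4 = 7.5131.

7.513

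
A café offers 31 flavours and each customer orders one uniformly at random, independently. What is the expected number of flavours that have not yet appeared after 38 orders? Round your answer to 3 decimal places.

For each flavour, P(unseen after 38) = (30/31)^38 = 0.2876.
By linearity of expectation, E[unseen] = 31·(30/31)^38 = 8.9171.

8.917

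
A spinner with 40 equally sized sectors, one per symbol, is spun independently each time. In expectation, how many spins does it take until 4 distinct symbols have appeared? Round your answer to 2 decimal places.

Going from k to k+1 distinct takes a geometric number of spins with mean 40/(40-k).
Sum over k = 0,...,3: E = 40/40 + 40/39 + 40/38 + 40/37 = 4.159.

4.16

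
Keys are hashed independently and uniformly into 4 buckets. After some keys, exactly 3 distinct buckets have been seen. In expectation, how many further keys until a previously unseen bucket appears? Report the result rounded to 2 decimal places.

4.00

Each key yields a new bucket with probability (4-3)/4 = 1/4, so the wait is geometric with mean 4/1.
E = 4/1 = 4.000.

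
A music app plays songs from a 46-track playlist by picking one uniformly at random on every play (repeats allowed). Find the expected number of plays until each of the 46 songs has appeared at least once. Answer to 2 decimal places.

203.17

After k distinct songs have appeared, the next play gives a new one with probability (46-k)/46, so the expected wait for the (k+1)-th is 46/(46-k).
E[T] = 46/46 + 46/45 + 46/44 + ... + 46/2 + 46/1 = 46·H_{46}.
H_{46} = 4.417, so E[T] = 203.168.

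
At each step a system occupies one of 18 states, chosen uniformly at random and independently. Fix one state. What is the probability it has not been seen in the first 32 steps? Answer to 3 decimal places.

Each step misses the fixed state with probability (18-1)/18 = 17/18, independently.
P(still missing after 32) = (17/18)^32 = 0.1606.

0.161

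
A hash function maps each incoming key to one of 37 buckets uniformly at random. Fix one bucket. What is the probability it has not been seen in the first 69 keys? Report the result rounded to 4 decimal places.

Each key misses the fixed bucket with probability (37-1)/37 = 36/37, independently.
P(still missing after 69) = (36/37)^69 = 0.15099.

0.1510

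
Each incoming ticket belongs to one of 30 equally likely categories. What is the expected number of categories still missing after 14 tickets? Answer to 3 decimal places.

18.664

For each category, P(unseen after 14) = (29/30)^14 = 0.6221.
By linearity of expectation, E[unseen] = 30·(29/30)^14 = 18.6636.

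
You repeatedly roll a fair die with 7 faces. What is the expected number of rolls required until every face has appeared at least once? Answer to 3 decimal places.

Split into phases: going from k distinct to k+1 distinct takes on average 7/(7-k) rolls.
E[T] = 7/7 + 7/6 + 7/5 + ... + 7/2 + 7/1 = 7·H_{7}.
H_{7} = 2.5929, so E[T] = 18.1500.

18.150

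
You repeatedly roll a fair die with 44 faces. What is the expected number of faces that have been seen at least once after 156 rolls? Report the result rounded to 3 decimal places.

For each face, P(seen in 156 rolls) = 1 - (43/44)^156 = 0.9723.
By linearity of expectation, E[distinct seen] = 44·(1 - (43/44)^156) = 42.7813.

42.781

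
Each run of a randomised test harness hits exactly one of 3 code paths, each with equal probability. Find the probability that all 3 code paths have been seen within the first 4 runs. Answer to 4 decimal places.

By inclusion–exclusion over which code paths are missing,
P(all seen) = Σ_{j=0}^{3} (-1)^j C(3,j)((3-j)/3)^4
= 1.00000 - 0.59259 + 0.03704 - 0.00000
= 0.44444.

0.4444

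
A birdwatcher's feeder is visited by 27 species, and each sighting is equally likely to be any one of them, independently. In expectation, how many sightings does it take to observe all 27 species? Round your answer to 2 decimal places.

After k distinct species have appeared, the next sighting gives a new one with probability (27-k)/27, so the expected wait for the (k+1)-th is 27/(27-k).
E[T] = 27/27 + 27/26 + 27/25 + ... + 27/2 + 27/1 = 27·H_{27}.
H_{27} = 3.891, so E[T] = 105.069.

105.07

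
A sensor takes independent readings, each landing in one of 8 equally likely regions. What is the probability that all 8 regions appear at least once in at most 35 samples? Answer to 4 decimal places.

Let A_i be the event that region i is missing after 35 samples. By inclusion–exclusion on the A_i,
P(all seen) = Σ_{j=0}^{8} (-1)^j C(8,j)((8-j)/8)^35
= 1.00000 - 0.07471 + 0.00119 - 0.00000 + 0.00000 - 0.00000 + 0.00000 - 0.00000 + 0.00000
= 0.92647.

0.9265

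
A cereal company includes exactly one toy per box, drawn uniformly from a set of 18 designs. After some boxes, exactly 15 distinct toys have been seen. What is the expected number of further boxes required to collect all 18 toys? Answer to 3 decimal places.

33.000

From k distinct to k+1 distinct takes on average 18/(18-k) boxes.
Sum over k = 15,...,17: E = 18/3 + 18/2 + 18/1 = 33.0000.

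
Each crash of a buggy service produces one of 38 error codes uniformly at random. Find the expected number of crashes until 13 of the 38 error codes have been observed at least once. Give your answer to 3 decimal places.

With k distinct error codes already seen, the next new one arrives after an expected 38/(38-k) crashes.
Sum over k = 0,...,12: E = 38/38 + 38/37 + 38/36 + ... + 38/27 + 38/26 = 15.6539.

15.654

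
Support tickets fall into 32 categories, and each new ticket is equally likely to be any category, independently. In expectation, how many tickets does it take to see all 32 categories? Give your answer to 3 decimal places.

The wait to go from k to k+1 distinct categories is geometric with mean 32/(32-k).
E[T] = 32/32 + 32/31 + 32/30 + ... + 32/2 + 32/1 = 32·H_{32}.
H_{32} = 4.0585, so E[T] = 129.8718.

129.872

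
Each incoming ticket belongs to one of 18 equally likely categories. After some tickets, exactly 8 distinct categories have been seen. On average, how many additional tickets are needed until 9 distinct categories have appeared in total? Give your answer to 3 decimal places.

1.800

The wait to go from k to k+1 distinct categories is geometric with mean 18/(18-k).
Only the k = 8 term is needed: E = 18/10 = 1.8000.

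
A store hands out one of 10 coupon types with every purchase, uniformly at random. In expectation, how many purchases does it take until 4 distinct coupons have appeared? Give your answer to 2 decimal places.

4.79

Going from k to k+1 distinct takes a geometric number of purchases with mean 10/(10-k).
Sum over k = 0,...,3: E = 10/10 + 10/9 + 10/8 + 10/7 = 4.790.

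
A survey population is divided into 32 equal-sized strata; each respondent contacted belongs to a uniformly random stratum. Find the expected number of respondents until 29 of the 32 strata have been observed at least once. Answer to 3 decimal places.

71.205

With k distinct strata already seen, the next new one arrives after an expected 32/(32-k) respondents.
Sum over k = 0,...,28: E = 32/32 + 32/31 + 32/30 + ... + 32/5 + 32/4 = 71.2052.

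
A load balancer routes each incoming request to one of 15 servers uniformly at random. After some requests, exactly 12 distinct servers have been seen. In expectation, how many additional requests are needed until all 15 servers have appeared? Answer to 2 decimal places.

27.50

With k distinct servers already seen, the next new one takes an expected 15/(15-k) requests.
Sum over k = 12,...,14: E = 15/3 + 15/2 + 15/1 = 27.500.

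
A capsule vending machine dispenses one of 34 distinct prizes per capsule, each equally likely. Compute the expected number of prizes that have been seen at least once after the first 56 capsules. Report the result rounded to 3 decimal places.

For each prize, P(seen in 56 capsules) = 1 - (33/34)^56 = 0.8121.
By linearity of expectation, E[distinct seen] = 34·(1 - (33/34)^56) = 27.6109.

27.611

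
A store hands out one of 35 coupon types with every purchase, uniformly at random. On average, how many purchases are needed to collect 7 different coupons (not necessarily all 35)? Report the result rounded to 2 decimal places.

Going from k to k+1 distinct takes a geometric number of purchases with mean 35/(35-k).
Sum over k = 0,...,6: E = 35/35 + 35/34 + 35/33 + ... + 35/30 + 35/29 = 7.686.

7.69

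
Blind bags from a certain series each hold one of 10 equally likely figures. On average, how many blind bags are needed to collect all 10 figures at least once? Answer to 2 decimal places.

The wait to go from k to k+1 distinct figures is geometric with mean 10/(10-k).
E[T] = 10/10 + 10/9 + 10/8 + ... + 10/2 + 10/1 = 10·H_{10}.
H_{10} = 2.929, so E[T] = 29.290.

29.29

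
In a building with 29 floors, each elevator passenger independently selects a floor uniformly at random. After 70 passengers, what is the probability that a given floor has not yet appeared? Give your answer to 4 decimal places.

On each passenger the fixed floor fails to appear with probability 28/29.
P(still missing after 70) = (28/29)^70 = 0.08574.

0.0857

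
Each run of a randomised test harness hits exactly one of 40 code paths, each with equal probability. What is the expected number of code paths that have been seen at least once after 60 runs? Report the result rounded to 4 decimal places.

31.2434

For each code path, P(seen in 60 runs) = 1 - (39/40)^60 = 0.78108.
By linearity of expectation, E[distinct seen] = 40·(1 - (39/40)^60) = 31.24337.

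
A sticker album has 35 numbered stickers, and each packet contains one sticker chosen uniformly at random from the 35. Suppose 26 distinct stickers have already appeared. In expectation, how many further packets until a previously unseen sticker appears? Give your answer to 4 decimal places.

3.8889

Each packet yields a new sticker with probability (35-26)/35 = 9/35, so the wait is geometric with mean 35/9.
E = 35/9 = 3.88889.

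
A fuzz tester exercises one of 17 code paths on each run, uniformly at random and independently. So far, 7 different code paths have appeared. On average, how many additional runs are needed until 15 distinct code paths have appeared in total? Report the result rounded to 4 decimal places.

24.2925

With k distinct code paths already seen, the next new one takes an expected 17/(17-k) runs.
Sum over k = 7,...,14: E = 17/10 + 17/9 + 17/8 + ... + 17/4 + 17/3 = 24.29246.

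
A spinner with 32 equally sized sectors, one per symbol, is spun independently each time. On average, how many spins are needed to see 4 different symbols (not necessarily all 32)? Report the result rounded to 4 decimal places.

Going from k to k+1 distinct takes a geometric number of spins with mean 32/(32-k).
Sum over k = 0,...,3: E = 32/32 + 32/31 + 32/30 + 32/29 = 4.20237.

4.2024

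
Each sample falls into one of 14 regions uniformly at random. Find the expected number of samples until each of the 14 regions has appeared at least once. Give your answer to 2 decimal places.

45.52

Split into phases: going from k distinct to k+1 distinct takes on average 14/(14-k) samples.
E[T] = 14/14 + 14/13 + 14/12 + ... + 14/2 + 14/1 = 14·H_{14}.
H_{14} = 3.252, so E[T] = 45.522.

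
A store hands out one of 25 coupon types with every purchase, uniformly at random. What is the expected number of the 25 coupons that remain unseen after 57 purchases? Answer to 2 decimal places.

For each coupon, P(unseen after 57) = (24/25)^57 = 0.098.
By linearity of expectation, E[unseen] = 25·(24/25)^57 = 2.440.

2.44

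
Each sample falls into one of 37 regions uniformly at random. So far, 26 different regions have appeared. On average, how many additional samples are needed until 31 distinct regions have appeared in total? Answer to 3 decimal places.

The wait to go from k to k+1 distinct regions is geometric with mean 37/(37-k).
Sum over k = 26,...,30: E = 37/11 + 37/10 + 37/9 + 37/8 + 37/7 = 21.0855.

21.085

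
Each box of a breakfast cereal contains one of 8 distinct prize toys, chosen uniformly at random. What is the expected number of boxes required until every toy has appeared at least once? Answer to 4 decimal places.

The wait to go from k to k+1 distinct toys is geometric with mean 8/(8-k).
E[T] = 8/8 + 8/7 + 8/6 + ... + 8/2 + 8/1 = 8·H_{8}.
H_{8} = 2.71786, so E[T] = 21.74286.

21.7429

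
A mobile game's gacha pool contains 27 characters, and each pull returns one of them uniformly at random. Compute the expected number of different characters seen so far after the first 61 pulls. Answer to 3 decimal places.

24.299

For each character, P(seen in 61 pulls) = 1 - (26/27)^61 = 0.9000.
By linearity of expectation, E[distinct seen] = 27·(1 - (26/27)^61) = 24.2989.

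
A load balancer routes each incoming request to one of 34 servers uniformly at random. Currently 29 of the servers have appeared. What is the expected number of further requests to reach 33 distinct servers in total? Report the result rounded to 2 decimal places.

43.63

The wait to go from k to k+1 distinct servers is geometric with mean 34/(34-k).
Sum over k = 29,...,32: E = 34/5 + 34/4 + 34/3 + 34/2 = 43.633.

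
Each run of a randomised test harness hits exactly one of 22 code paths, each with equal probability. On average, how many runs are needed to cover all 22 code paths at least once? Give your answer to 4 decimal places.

Split into phases: going from k distinct to k+1 distinct takes on average 22/(22-k) runs.
E[T] = 22/22 + 22/21 + 22/20 + ... + 22/2 + 22/1 = 22·H_{22}.
H_{22} = 3.69081, so E[T] = 81.19789.

81.1979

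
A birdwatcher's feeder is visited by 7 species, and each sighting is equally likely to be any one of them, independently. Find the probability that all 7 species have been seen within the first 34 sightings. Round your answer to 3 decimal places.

By inclusion–exclusion over which species are missing,
P(all seen) = Σ_{j=0}^{7} (-1)^j C(7,j)((7-j)/7)^34
= 1.0000 - 0.0371 + 0.0002 - 0.0000 + 0.0000 - 0.0000 + 0.0000 - 0.0000
= 0.9632.

0.963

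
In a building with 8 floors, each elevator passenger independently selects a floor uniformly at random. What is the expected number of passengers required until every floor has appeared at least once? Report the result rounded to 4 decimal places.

21.7429

After k distinct floors have appeared, the next passenger gives a new one with probability (8-k)/8, so the expected wait for the (k+1)-th is 8/(8-k).
E[T] = 8/8 + 8/7 + 8/6 + ... + 8/2 + 8/1 = 8·H_{8}.
H_{8} = 2.71786, so E[T] = 21.74286.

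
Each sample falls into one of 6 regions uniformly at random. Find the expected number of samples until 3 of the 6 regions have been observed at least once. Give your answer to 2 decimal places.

Going from k to k+1 distinct takes a geometric number of samples with mean 6/(6-k).
Sum over k = 0,...,2: E = 6/6 + 6/5 + 6/4 = 3.700.

3.70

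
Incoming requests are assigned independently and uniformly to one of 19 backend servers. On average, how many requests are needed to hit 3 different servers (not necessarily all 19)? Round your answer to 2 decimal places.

3.17

With k distinct servers already seen, the next new one arrives after an expected 19/(19-k) requests.
Sum over k = 0,...,2: E = 19/19 + 19/18 + 19/17 = 3.173.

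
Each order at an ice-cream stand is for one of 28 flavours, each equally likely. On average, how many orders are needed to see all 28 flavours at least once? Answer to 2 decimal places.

The wait to go from k to k+1 distinct flavours is geometric with mean 28/(28-k).
E[T] = 28/28 + 28/27 + 28/26 + ... + 28/2 + 28/1 = 28·H_{28}.
H_{28} = 3.927, so E[T] = 109.961.

109.96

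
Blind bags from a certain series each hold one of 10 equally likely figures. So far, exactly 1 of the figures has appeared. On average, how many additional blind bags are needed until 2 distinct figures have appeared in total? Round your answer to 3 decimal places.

1.111

The wait to go from k to k+1 distinct figures is geometric with mean 10/(10-k).
Only the k = 1 term is needed: E = 10/9 = 1.1111.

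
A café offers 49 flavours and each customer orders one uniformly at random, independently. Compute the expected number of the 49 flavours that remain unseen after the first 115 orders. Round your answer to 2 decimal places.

4.57

For each flavour, P(unseen after 115) = (48/49)^115 = 0.093.
By linearity of expectation, E[unseen] = 49·(48/49)^115 = 4.575.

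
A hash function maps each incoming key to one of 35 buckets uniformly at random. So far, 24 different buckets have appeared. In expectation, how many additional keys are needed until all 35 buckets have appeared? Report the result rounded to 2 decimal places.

105.70

With k distinct buckets already seen, the next new one takes an expected 35/(35-k) keys.
Sum over k = 24,...,34: E = 35/11 + 35/10 + 35/9 + ... + 35/2 + 35/1 = 105.696.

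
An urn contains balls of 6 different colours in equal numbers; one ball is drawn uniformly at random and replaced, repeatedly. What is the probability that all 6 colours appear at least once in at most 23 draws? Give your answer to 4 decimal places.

0.9108

By inclusion–exclusion over which colours are missing,
P(all seen) = Σ_{j=0}^{6} (-1)^j C(6,j)((6-j)/6)^23
= 1.00000 - 0.09057 + 0.00134 - 0.00000 + 0.00000 - 0.00000 + 0.00000
= 0.91076.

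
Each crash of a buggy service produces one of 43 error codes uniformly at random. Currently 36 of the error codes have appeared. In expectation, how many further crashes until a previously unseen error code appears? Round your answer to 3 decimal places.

6.143

The number of crashes until the next new error code is geometric with success probability 7/43, so its mean is 43/7.
E = 43/7 = 6.1429.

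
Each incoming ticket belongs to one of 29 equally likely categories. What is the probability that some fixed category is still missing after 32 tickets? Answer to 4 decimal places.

On each ticket the fixed category fails to appear with probability 28/29.
P(still missing after 32) = (28/29)^32 = 0.32533.

0.3253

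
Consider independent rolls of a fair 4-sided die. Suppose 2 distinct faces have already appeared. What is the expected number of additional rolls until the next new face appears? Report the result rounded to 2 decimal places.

2.00

Each roll yields a new face with probability (4-2)/4 = 2/4, so the wait is geometric with mean 4/2.
E = 4/2 = 2.000.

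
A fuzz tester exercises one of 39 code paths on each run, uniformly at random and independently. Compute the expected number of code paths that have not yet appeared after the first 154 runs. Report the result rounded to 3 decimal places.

For each code path, P(unseen after 154) = (38/39)^154 = 0.0183.
By linearity of expectation, E[unseen] = 39·(38/39)^154 = 0.7141.

0.714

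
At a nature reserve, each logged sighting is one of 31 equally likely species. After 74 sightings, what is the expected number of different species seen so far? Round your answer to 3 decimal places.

For each species, P(seen in 74 sightings) = 1 - (30/31)^74 = 0.9116.
By linearity of expectation, E[distinct seen] = 31·(1 - (30/31)^74) = 28.2611.

28.261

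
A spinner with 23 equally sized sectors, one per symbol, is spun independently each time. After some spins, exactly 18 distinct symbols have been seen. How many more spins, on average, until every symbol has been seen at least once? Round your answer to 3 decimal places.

52.517

With k distinct symbols already seen, the next new one takes an expected 23/(23-k) spins.
Sum over k = 18,...,22: E = 23/5 + 23/4 + 23/3 + 23/2 + 23/1 = 52.5167.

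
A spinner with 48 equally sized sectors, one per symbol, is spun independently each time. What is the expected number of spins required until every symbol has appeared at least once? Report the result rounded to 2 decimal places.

After k distinct symbols have appeared, the next spin gives a new one with probability (48-k)/48, so the expected wait for the (k+1)-th is 48/(48-k).
E[T] = 48/48 + 48/47 + 48/46 + ... + 48/2 + 48/1 = 48·H_{48}.
H_{48} = 4.459, so E[T] = 214.022.

214.02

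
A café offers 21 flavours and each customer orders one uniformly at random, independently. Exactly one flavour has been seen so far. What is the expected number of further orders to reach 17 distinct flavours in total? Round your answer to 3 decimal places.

31.803

From k distinct to k+1 distinct takes on average 21/(21-k) orders.
Sum over k = 1,...,16: E = 21/20 + 21/19 + 21/18 + ... + 21/6 + 21/5 = 31.8025.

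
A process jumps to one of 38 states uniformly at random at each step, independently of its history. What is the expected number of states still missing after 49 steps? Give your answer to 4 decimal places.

For each state, P(unseen after 49) = (37/38)^49 = 0.27070.
By linearity of expectation, E[unseen] = 38·(37/38)^49 = 10.28660.

10.2866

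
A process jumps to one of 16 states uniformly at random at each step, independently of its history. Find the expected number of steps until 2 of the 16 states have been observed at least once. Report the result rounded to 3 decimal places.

With k distinct states already seen, the next new one arrives after an expected 16/(16-k) steps.
Sum over k = 0,...,1: E = 16/16 + 16/15 = 2.0667.

2.067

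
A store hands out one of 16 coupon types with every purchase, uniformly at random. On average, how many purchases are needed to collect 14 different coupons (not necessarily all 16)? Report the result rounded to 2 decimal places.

Going from k to k+1 distinct takes a geometric number of purchases with mean 16/(16-k).
Sum over k = 0,...,13: E = 16/16 + 16/15 + 16/14 + ... + 16/4 + 16/3 = 30.092.

30.09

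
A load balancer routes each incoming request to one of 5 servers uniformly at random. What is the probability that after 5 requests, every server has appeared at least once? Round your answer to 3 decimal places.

0.038

Let A_i be the event that server i is missing after 5 requests. By inclusion–exclusion on the A_i,
P(all seen) = Σ_{j=0}^{5} (-1)^j C(5,j)((5-j)/5)^5
= 1.0000 - 1.6384 + 0.7776 - 0.1024 + 0.0016 - 0.0000
= 0.0384.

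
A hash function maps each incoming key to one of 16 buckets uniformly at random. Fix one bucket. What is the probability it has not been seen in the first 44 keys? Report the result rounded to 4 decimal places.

0.0584

Each key misses the fixed bucket with probability (16-1)/16 = 15/16, independently.
P(still missing after 44) = (15/16)^44 = 0.05844.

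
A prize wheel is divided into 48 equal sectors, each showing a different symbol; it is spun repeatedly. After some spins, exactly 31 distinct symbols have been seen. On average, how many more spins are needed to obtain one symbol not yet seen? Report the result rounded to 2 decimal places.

The number of spins until the next new symbol is geometric with success probability 17/48, so its mean is 48/17.
E = 48/17 = 2.824.

2.82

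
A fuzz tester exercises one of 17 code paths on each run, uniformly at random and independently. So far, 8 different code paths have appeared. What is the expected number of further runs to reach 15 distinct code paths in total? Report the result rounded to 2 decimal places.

22.59

The wait to go from k to k+1 distinct code paths is geometric with mean 17/(17-k).
Sum over k = 8,...,14: E = 17/9 + 17/8 + 17/7 + ... + 17/4 + 17/3 = 22.592.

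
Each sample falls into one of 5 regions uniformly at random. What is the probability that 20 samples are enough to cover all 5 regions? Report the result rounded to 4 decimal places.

By inclusion–exclusion over which regions are missing,
P(all seen) = Σ_{j=0}^{5} (-1)^j C(5,j)((5-j)/5)^20
= 1.00000 - 0.05765 + 0.00037 - 0.00000 + 0.00000 - 0.00000
= 0.94272.

0.9427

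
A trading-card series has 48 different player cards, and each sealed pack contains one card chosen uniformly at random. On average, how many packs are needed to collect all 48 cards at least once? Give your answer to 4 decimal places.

214.0223

Split into phases: going from k distinct to k+1 distinct takes on average 48/(48-k) packs.
E[T] = 48/48 + 48/47 + 48/46 + ... + 48/2 + 48/1 = 48·H_{48}.
H_{48} = 4.45880, so E[T] = 214.02226.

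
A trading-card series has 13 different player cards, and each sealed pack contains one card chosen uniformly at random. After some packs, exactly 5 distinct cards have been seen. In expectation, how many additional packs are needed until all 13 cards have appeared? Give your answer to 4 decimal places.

35.3321

The wait to go from k to k+1 distinct cards is geometric with mean 13/(13-k).
Sum over k = 5,...,12: E = 13/8 + 13/7 + 13/6 + ... + 13/2 + 13/1 = 35.33214.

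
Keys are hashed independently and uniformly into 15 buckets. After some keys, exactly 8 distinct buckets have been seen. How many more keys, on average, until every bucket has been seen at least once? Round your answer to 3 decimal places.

With k distinct buckets already seen, the next new one takes an expected 15/(15-k) keys.
Sum over k = 8,...,14: E = 15/7 + 15/6 + 15/5 + ... + 15/2 + 15/1 = 38.8929.

38.893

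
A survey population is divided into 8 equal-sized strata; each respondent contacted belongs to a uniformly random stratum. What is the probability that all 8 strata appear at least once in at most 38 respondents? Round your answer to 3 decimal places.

0.950

By inclusion–exclusion over which strata are missing,
P(all seen) = Σ_{j=0}^{8} (-1)^j C(8,j)((8-j)/8)^38
= 1.0000 - 0.0500 + 0.0005 - 0.0000 + 0.0000 - 0.0000 + 0.0000 - 0.0000 + 0.0000
= 0.9505.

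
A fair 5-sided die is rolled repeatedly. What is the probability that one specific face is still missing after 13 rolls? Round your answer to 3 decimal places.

0.055

Each roll misses the fixed face with probability (5-1)/5 = 4/5, independently.
P(still missing after 13) = (4/5)^13 = 0.0550.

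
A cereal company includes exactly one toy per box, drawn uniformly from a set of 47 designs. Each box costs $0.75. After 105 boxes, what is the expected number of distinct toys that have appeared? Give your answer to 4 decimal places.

42.0865

For each toy, P(seen in 105 boxes) = 1 - (46/47)^105 = 0.89546.
By linearity of expectation, E[distinct seen] = 47·(1 - (46/47)^105) = 42.08645.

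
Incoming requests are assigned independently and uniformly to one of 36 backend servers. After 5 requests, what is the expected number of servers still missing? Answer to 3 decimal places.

31.270

For each server, P(unseen after 5) = (35/36)^5 = 0.8686.
By linearity of expectation, E[unseen] = 36·(35/36)^5 = 31.2702.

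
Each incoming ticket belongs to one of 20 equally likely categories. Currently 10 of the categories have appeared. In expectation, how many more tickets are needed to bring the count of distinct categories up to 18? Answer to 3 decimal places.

28.579

From k distinct to k+1 distinct takes on average 20/(20-k) tickets.
Sum over k = 10,...,17: E = 20/10 + 20/9 + 20/8 + ... + 20/4 + 20/3 = 28.5794.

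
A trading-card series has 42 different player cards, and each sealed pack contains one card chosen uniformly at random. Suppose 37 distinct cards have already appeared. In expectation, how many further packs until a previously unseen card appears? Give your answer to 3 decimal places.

8.400

The number of packs until the next new card is geometric with success probability 5/42, so its mean is 42/5.
E = 42/5 = 8.4000.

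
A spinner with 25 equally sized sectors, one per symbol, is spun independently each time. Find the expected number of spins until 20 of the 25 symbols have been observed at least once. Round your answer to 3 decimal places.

Going from k to k+1 distinct takes a geometric number of spins with mean 25/(25-k).
Sum over k = 0,...,19: E = 25/25 + 25/24 + 25/23 + ... + 25/7 + 25/6 = 38.3156.

38.316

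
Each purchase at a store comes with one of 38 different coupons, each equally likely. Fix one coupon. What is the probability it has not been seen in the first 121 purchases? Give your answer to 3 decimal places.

Each purchase misses the fixed coupon with probability (38-1)/38 = 37/38, independently.
P(still missing after 121) = (37/38)^121 = 0.0397.

0.040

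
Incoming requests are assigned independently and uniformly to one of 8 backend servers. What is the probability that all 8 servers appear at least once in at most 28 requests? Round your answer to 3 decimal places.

0.819

Let A_i be the event that server i is missing after 28 requests. By inclusion–exclusion on the A_i,
P(all seen) = Σ_{j=0}^{8} (-1)^j C(8,j)((8-j)/8)^28
= 1.0000 - 0.1902 + 0.0089 - 0.0001 + 0.0000 - 0.0000 + 0.0000 - 0.0000 + 0.0000
= 0.8185.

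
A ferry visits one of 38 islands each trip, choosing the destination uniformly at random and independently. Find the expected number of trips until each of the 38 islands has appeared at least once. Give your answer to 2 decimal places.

After k distinct islands have appeared, the next trip gives a new one with probability (38-k)/38, so the expected wait for the (k+1)-th is 38/(38-k).
E[T] = 38/38 + 38/37 + 38/36 + ... + 38/2 + 38/1 = 38·H_{38}.
H_{38} = 4.228, so E[T] = 160.660.

160.66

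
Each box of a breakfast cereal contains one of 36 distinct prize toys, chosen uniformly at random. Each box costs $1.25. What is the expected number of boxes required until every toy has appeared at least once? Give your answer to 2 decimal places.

After k distinct toys have appeared, the next box gives a new one with probability (36-k)/36, so the expected wait for the (k+1)-th is 36/(36-k).
E[T] = 36/36 + 36/35 + 36/34 + ... + 36/2 + 36/1 = 36·H_{36}.
H_{36} = 4.175, so E[T] = 150.284.

150.28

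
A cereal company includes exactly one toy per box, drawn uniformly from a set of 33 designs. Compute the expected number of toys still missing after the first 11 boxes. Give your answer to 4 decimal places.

For each toy, P(unseen after 11) = (32/33)^11 = 0.71285.
By linearity of expectation, E[unseen] = 33·(32/33)^11 = 23.52396.

23.5240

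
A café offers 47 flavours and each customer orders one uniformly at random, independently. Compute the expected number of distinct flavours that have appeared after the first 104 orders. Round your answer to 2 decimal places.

41.98

For each flavour, P(seen in 104 orders) = 1 - (46/47)^104 = 0.893.
By linearity of expectation, E[distinct seen] = 47·(1 - (46/47)^104) = 41.980.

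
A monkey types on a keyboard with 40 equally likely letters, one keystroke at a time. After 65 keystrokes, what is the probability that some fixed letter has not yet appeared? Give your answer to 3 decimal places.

0.193

Each keystroke misses the fixed letter with probability (40-1)/40 = 39/40, independently.
P(still missing after 65) = (39/40)^65 = 0.1929.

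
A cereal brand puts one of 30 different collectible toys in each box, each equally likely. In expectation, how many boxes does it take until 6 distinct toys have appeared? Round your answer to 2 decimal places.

Going from k to k+1 distinct takes a geometric number of boxes with mean 30/(30-k).
Sum over k = 0,...,5: E = 30/30 + 30/29 + 30/28 + 30/27 + 30/26 + 30/25 = 6.571.

6.57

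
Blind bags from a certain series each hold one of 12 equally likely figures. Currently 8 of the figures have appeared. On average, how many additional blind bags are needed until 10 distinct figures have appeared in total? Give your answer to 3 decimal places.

The wait to go from k to k+1 distinct figures is geometric with mean 12/(12-k).
Sum over k = 8,...,9: E = 12/4 + 12/3 = 7.0000.

7.000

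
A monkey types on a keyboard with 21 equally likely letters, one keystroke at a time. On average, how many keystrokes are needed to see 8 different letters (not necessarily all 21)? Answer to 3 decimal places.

Going from k to k+1 distinct takes a geometric number of keystrokes with mean 21/(21-k).
Sum over k = 0,...,7: E = 21/21 + 21/20 + 21/19 + ... + 21/15 + 21/14 = 9.7697.

9.770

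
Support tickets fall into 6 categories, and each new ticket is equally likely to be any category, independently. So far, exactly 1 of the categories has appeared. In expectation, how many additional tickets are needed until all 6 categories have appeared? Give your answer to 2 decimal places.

The wait to go from k to k+1 distinct categories is geometric with mean 6/(6-k).
Sum over k = 1,...,5: E = 6/5 + 6/4 + 6/3 + 6/2 + 6/1 = 13.700.

13.70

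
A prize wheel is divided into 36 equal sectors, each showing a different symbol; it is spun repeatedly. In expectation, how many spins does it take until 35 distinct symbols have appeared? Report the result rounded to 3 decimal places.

With k distinct symbols already seen, the next new one arrives after an expected 36/(36-k) spins.
Sum over k = 0,...,34: E = 36/36 + 36/35 + 36/34 + ... + 36/3 + 36/2 = 114.2841.

114.284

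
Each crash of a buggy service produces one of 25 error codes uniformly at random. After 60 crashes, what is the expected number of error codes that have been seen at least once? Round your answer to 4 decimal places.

22.8412

For each error code, P(seen in 60 crashes) = 1 - (24/25)^60 = 0.91365.
By linearity of expectation, E[distinct seen] = 25·(1 - (24/25)^60) = 22.84119.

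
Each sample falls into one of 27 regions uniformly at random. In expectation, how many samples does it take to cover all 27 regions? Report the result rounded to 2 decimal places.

Split into phases: going from k distinct to k+1 distinct takes on average 27/(27-k) samples.
E[T] = 27/27 + 27/26 + 27/25 + ... + 27/2 + 27/1 = 27·H_{27}.
H_{27} = 3.891, so E[T] = 105.069.

105.07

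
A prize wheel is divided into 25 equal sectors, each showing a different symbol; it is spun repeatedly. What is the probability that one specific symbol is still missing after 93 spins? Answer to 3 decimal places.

Each spin misses the fixed symbol with probability (25-1)/25 = 24/25, independently.
P(still missing after 93) = (24/25)^93 = 0.0225.

0.022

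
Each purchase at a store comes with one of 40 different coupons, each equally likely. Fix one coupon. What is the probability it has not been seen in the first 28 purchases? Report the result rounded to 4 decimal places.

On each purchase the fixed coupon fails to appear with probability 39/40.
P(still missing after 28) = (39/40)^28 = 0.49219.

0.4922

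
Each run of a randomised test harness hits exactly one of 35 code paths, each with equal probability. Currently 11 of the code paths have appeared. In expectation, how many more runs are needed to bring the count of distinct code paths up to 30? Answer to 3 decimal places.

The wait to go from k to k+1 distinct code paths is geometric with mean 35/(35-k).
Sum over k = 11,...,29: E = 35/24 + 35/23 + 35/22 + ... + 35/7 + 35/6 = 52.2419.

52.242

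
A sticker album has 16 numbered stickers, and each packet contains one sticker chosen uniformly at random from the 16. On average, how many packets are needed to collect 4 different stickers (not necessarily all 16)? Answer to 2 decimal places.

4.44

Going from k to k+1 distinct takes a geometric number of packets with mean 16/(16-k).
Sum over k = 0,...,3: E = 16/16 + 16/15 + 16/14 + 16/13 = 4.440.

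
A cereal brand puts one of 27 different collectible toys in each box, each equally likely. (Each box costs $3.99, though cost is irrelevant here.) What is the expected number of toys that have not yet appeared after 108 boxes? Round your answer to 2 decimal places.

0.46

For each toy, P(unseen after 108) = (26/27)^108 = 0.017.
By linearity of expectation, E[unseen] = 27·(26/27)^108 = 0.458.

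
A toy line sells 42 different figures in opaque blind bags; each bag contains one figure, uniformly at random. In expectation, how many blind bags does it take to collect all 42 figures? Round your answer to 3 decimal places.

Split into phases: going from k distinct to k+1 distinct takes on average 42/(42-k) blind bags.
E[T] = 42/42 + 42/41 + 42/40 + ... + 42/2 + 42/1 = 42·H_{42}.
H_{42} = 4.3267, so E[T] = 181.7232.

181.723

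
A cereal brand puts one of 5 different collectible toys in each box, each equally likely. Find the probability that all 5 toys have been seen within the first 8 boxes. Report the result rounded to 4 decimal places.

By inclusion–exclusion over which toys are missing,
P(all seen) = Σ_{j=0}^{5} (-1)^j C(5,j)((5-j)/5)^8
= 1.00000 - 0.83886 + 0.16796 - 0.00655 + 0.00001 - 0.00000
= 0.32256.

0.3226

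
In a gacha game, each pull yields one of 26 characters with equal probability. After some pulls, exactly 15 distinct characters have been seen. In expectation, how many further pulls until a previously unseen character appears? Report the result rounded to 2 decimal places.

Each pull yields a new character with probability (26-15)/26 = 11/26, so the wait is geometric with mean 26/11.
E = 26/11 = 2.364.

2.36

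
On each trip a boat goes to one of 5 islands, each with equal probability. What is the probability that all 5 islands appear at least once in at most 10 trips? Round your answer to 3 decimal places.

By inclusion–exclusion over which islands are missing,
P(all seen) = Σ_{j=0}^{5} (-1)^j C(5,j)((5-j)/5)^10
= 1.0000 - 0.5369 + 0.0605 - 0.0010 + 0.0000 - 0.0000
= 0.5225.

0.523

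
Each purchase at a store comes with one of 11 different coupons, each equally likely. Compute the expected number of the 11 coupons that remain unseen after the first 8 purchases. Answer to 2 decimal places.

For each coupon, P(unseen after 8) = (10/11)^8 = 0.467.
By linearity of expectation, E[unseen] = 11·(10/11)^8 = 5.132.

5.13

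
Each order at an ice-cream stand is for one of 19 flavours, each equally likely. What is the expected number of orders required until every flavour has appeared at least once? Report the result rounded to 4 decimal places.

67.4071

The wait to go from k to k+1 distinct flavours is geometric with mean 19/(19-k).
E[T] = 19/19 + 19/18 + 19/17 + ... + 19/2 + 19/1 = 19·H_{19}.
H_{19} = 3.54774, so E[T] = 67.40705.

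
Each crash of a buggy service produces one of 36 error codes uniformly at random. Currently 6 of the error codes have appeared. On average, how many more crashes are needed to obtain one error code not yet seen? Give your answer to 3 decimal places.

The number of crashes until the next new error code is geometric with success probability 30/36, so its mean is 36/30.
E = 36/30 = 1.2000.

1.200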